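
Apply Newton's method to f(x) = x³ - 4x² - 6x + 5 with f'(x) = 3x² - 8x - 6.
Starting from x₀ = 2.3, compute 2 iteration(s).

f(x) = x³ - 4x² - 6x + 5
f'(x) = 3x² - 8x - 6
x₀ = 2.3

Newton-Raphson formula: x_{n+1} = x_n - f(x_n)/f'(x_n)

Iteration 1:
  f(2.300000) = -17.793000
  f'(2.300000) = -8.530000
  x_1 = 2.300000 - (-17.793000)/(-8.530000) = 0.214068
Iteration 2:
  f(0.214068) = 3.542101
  f'(0.214068) = -7.575069
  x_2 = 0.214068 - 3.542101/(-7.575069) = 0.681668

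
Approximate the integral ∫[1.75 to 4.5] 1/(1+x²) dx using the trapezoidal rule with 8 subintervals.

f(x) = 1/(1+x²)
a = 1.75, b = 4.5, n = 8
h = (b - a)/n = 0.343750

Trapezoidal rule: (h/2)[f(x₀) + 2f(x₁) + 2f(x₂) + ... + f(xₙ)]

x_0 = 1.7500, f(x_0) = 0.246154, coefficient = 1
x_1 = 2.0938, f(x_1) = 0.185743, coefficient = 2
x_2 = 2.4375, f(x_2) = 0.144063, coefficient = 2
x_3 = 2.7812, f(x_3) = 0.114477, coefficient = 2
x_4 = 3.1250, f(x_4) = 0.092888, coefficient = 2
x_5 = 3.4688, f(x_5) = 0.076733, coefficient = 2
x_6 = 3.8125, f(x_6) = 0.064370, coefficient = 2
x_7 = 4.1562, f(x_7) = 0.054721, coefficient = 2
x_8 = 4.5000, f(x_8) = 0.047059, coefficient = 1

I ≈ (0.343750/2) × 1.759204 = 0.302363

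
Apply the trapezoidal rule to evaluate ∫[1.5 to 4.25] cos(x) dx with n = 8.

f(x) = cos(x)
a = 1.5, b = 4.25, n = 8
h = (b - a)/n = 0.343750

Trapezoidal rule: (h/2)[f(x₀) + 2f(x₁) + 2f(x₂) + ... + f(xₙ)]

x_0 = 1.5000, f(x_0) = 0.070737, coefficient = 1
x_1 = 1.8438, f(x_1) = -0.269577, coefficient = 2
x_2 = 2.1875, f(x_2) = -0.578349, coefficient = 2
x_3 = 2.5312, f(x_3) = -0.819452, coefficient = 2
x_4 = 2.8750, f(x_4) = -0.964674, coefficient = 2
x_5 = 3.2188, f(x_5) = -0.997025, coefficient = 2
x_6 = 3.5625, f(x_6) = -0.912719, coefficient = 2
x_7 = 3.9062, f(x_7) = -0.721620, coefficient = 2
x_8 = 4.2500, f(x_8) = -0.446087, coefficient = 1

I ≈ (0.343750/2) × -10.902180 = -1.873812
Exact value: -1.892484
Error: 0.018672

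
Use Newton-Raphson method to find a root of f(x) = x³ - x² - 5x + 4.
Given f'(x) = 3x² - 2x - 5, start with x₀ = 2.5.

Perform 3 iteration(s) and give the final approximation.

f(x) = x³ - x² - 5x + 4
f'(x) = 3x² - 2x - 5
x₀ = 2.5

Newton-Raphson formula: x_{n+1} = x_n - f(x_n)/f'(x_n)

Iteration 1:
  f(2.500000) = 0.875000
  f'(2.500000) = 8.750000
  x_1 = 2.500000 - 0.875000/8.750000 = 2.400000
Iteration 2:
  f(2.400000) = 0.064000
  f'(2.400000) = 7.480000
  x_2 = 2.400000 - 0.064000/7.480000 = 2.391444
Iteration 3:
  f(2.391444) = 0.000453
  f'(2.391444) = 7.374123
  x_3 = 2.391444 - 0.000453/7.374123 = 2.391382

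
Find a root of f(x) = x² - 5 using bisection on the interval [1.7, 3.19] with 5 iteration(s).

f(x) = x² - 5
Initial interval: [1.7, 3.19]

Iteration 1:
  c_1 = (1.700000 + 3.190000)/2 = 2.445000
  f(c_1) = f(2.445000) = 0.978025
  f(a) × f(c) < 0, new interval: [1.700000, 2.445000]
Iteration 2:
  c_2 = (1.700000 + 2.445000)/2 = 2.072500
  f(c_2) = f(2.072500) = -0.704744
  f(a) × f(c) ≥ 0, new interval: [2.072500, 2.445000]
Iteration 3:
  c_3 = (2.072500 + 2.445000)/2 = 2.258750
  f(c_3) = f(2.258750) = 0.101952
  f(a) × f(c) < 0, new interval: [2.072500, 2.258750]
Iteration 4:
  c_4 = (2.072500 + 2.258750)/2 = 2.165625
  f(c_4) = f(2.165625) = -0.310068
  f(a) × f(c) ≥ 0, new interval: [2.165625, 2.258750]
Iteration 5:
  c_5 = (2.165625 + 2.258750)/2 = 2.212187
  f(c_5) = f(2.212187) = -0.106226
  f(a) × f(c) ≥ 0, new interval: [2.212187, 2.258750]

After 5 iteration(s), the approximation is c_5 = 2.212187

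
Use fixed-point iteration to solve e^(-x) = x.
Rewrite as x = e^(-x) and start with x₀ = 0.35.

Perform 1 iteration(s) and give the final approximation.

Equation: e^(-x) = x
Fixed-point form: x = e^(-x)
x₀ = 0.35

x_1 = g(0.350000) = 0.704688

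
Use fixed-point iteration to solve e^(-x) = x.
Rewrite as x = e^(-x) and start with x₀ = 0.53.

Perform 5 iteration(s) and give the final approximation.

Equation: e^(-x) = x
Fixed-point form: x = e^(-x)
x₀ = 0.53

x_1 = g(0.530000) = 0.588605
x_2 = g(0.588605) = 0.555101
x_3 = g(0.555101) = 0.574014
x_4 = g(0.574014) = 0.563260
x_5 = g(0.563260) = 0.569350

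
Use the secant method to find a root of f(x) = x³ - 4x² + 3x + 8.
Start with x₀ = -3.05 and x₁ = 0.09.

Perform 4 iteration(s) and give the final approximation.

f(x) = x³ - 4x² + 3x + 8
x₀ = -3.05, x₁ = 0.09

Secant formula: x_{n+1} = x_n - f(x_n)(x_n - x_{n-1})/(f(x_n) - f(x_{n-1}))

Iteration 1:
  f(-3.050000) = -66.732625
  f(0.090000) = 8.238329
  x_2 = 0.090000 - 8.238329×(0.090000 - (-3.050000))/(8.238329 - (-66.732625))
       = -0.255045
Iteration 2:
  f(0.090000) = 8.238329
  f(-0.255045) = 6.958083
  x_3 = -0.255045 - 6.958083×(-0.255045 - 0.090000)/(6.958083 - 8.238329)
       = -2.130350
Iteration 3:
  f(-0.255045) = 6.958083
  f(-2.130350) = -26.212979
  x_4 = -2.130350 - (-26.212979)×(-2.130350 - (-0.255045))/(-26.212979 - 6.958083)
       = -0.648416
Iteration 4:
  f(-2.130350) = -26.212979
  f(-0.648416) = 4.100358
  x_5 = -0.648416 - 4.100358×(-0.648416 - (-2.130350))/(4.100358 - (-26.212979))
       = -0.848871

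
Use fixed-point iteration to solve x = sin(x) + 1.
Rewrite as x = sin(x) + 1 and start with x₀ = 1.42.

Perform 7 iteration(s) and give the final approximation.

Equation: x = sin(x) + 1
Fixed-point form: x = sin(x) + 1
x₀ = 1.42

x_1 = g(1.420000) = 1.988652
x_2 = g(1.988652) = 1.913961
x_3 = g(1.913961) = 1.941694
x_4 = g(1.941694) = 1.932002
x_5 = g(1.932002) = 1.935471
x_6 = g(1.935471) = 1.934240
x_7 = g(1.934240) = 1.934678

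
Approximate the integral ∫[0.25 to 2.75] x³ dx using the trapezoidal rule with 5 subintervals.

f(x) = x³
a = 0.25, b = 2.75, n = 5
h = (b - a)/n = 0.500000

Trapezoidal rule: (h/2)[f(x₀) + 2f(x₁) + 2f(x₂) + ... + f(xₙ)]

x_0 = 0.2500, f(x_0) = 0.015625, coefficient = 1
x_1 = 0.7500, f(x_1) = 0.421875, coefficient = 2
x_2 = 1.2500, f(x_2) = 1.953125, coefficient = 2
x_3 = 1.7500, f(x_3) = 5.359375, coefficient = 2
x_4 = 2.2500, f(x_4) = 11.390625, coefficient = 2
x_5 = 2.7500, f(x_5) = 20.796875, coefficient = 1

I ≈ (0.500000/2) × 59.062500 = 14.765625
Exact value: 14.296875
Error: 0.468750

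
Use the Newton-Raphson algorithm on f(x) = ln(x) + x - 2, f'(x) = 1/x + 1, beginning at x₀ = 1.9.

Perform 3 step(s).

f(x) = ln(x) + x - 2
f'(x) = 1/x + 1
x₀ = 1.9

Newton-Raphson formula: x_{n+1} = x_n - f(x_n)/f'(x_n)

Iteration 1:
  f(1.900000) = 0.541854
  f'(1.900000) = 1.526316
  x_1 = 1.900000 - 0.541854/1.526316 = 1.544992
Iteration 2:
  f(1.544992) = -0.019989
  f'(1.544992) = 1.647252
  x_2 = 1.544992 - (-0.019989)/1.647252 = 1.557127
Iteration 3:
  f(1.557127) = -0.000031
  f'(1.557127) = 1.642208
  x_3 = 1.557127 - (-0.000031)/1.642208 = 1.557146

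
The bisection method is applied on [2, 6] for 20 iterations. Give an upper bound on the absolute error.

Bisection error bound: |error| ≤ (b-a)/2^n
|error| ≤ (6 - 2)/2^20 = 4/2^20
|error| ≤ 0.0000038147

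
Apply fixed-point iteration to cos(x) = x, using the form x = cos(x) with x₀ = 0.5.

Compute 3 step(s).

Equation: cos(x) = x
Fixed-point form: x = cos(x)
x₀ = 0.5

x_1 = g(0.500000) = 0.877583
x_2 = g(0.877583) = 0.639012
x_3 = g(0.639012) = 0.802685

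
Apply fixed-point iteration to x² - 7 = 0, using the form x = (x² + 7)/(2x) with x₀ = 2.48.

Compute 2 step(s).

Equation: x² - 7 = 0
Fixed-point form: x = (x² + 7)/(2x)
x₀ = 2.48

x_1 = g(2.480000) = 2.651290
x_2 = g(2.651290) = 2.645757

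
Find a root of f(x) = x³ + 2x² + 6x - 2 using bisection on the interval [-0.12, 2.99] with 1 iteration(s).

f(x) = x³ + 2x² + 6x - 2
Initial interval: [-0.12, 2.99]

Iteration 1:
  c_1 = (-0.120000 + 2.990000)/2 = 1.435000
  f(c_1) = f(1.435000) = 13.683438
  f(a) × f(c) < 0, new interval: [-0.120000, 1.435000]

After 1 iteration(s), the approximation is c_1 = 1.435000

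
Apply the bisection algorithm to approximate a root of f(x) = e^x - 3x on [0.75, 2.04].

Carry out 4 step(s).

f(x) = e^x - 3x
Initial interval: [0.75, 2.04]

Iteration 1:
  c_1 = (0.750000 + 2.040000)/2 = 1.395000
  f(c_1) = f(1.395000) = -0.150025
  f(a) × f(c) ≥ 0, new interval: [1.395000, 2.040000]
Iteration 2:
  c_2 = (1.395000 + 2.040000)/2 = 1.717500
  f(c_2) = f(1.717500) = 0.418085
  f(a) × f(c) < 0, new interval: [1.395000, 1.717500]
Iteration 3:
  c_3 = (1.395000 + 1.717500)/2 = 1.556250
  f(c_3) = f(1.556250) = 0.072259
  f(a) × f(c) < 0, new interval: [1.395000, 1.556250]
Iteration 4:
  c_4 = (1.395000 + 1.556250)/2 = 1.475625
  f(c_4) = f(1.475625) = -0.053106
  f(a) × f(c) ≥ 0, new interval: [1.475625, 1.556250]

After 4 iteration(s), the approximation is c_4 = 1.475625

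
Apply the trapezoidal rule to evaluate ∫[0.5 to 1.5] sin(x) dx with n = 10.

f(x) = sin(x)
a = 0.5, b = 1.5, n = 10
h = (b - a)/n = 0.100000

Trapezoidal rule: (h/2)[f(x₀) + 2f(x₁) + 2f(x₂) + ... + f(xₙ)]

x_0 = 0.5000, f(x_0) = 0.479426, coefficient = 1
x_1 = 0.6000, f(x_1) = 0.564642, coefficient = 2
x_2 = 0.7000, f(x_2) = 0.644218, coefficient = 2
x_3 = 0.8000, f(x_3) = 0.717356, coefficient = 2
x_4 = 0.9000, f(x_4) = 0.783327, coefficient = 2
x_5 = 1.0000, f(x_5) = 0.841471, coefficient = 2
x_6 = 1.1000, f(x_6) = 0.891207, coefficient = 2
x_7 = 1.2000, f(x_7) = 0.932039, coefficient = 2
x_8 = 1.3000, f(x_8) = 0.963558, coefficient = 2
x_9 = 1.4000, f(x_9) = 0.985450, coefficient = 2
x_10 = 1.5000, f(x_10) = 0.997495, coefficient = 1

I ≈ (0.100000/2) × 16.123458 = 0.806173
Exact value: 0.806845
Error: 0.000672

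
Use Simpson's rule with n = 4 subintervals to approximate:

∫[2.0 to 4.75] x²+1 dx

f(x) = x²+1
a = 2.0, b = 4.75, n = 4
h = (b - a)/n = 0.687500

Simpson's rule: (h/3)[f(x₀) + 4f(x₁) + 2f(x₂) + ... + f(xₙ)]

x_0 = 2.0000, f(x_0) = 5.000000, coefficient = 1
x_1 = 2.6875, f(x_1) = 8.222656, coefficient = 4
x_2 = 3.3750, f(x_2) = 12.390625, coefficient = 2
x_3 = 4.0625, f(x_3) = 17.503906, coefficient = 4
x_4 = 4.7500, f(x_4) = 23.562500, coefficient = 1

I ≈ (0.687500/3) × 156.250000 = 35.807292
Exact value: 35.807292
Error: 0.000000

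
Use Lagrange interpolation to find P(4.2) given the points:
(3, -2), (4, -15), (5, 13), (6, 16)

Lagrange interpolation formula:
P(x) = Σ yᵢ × Lᵢ(x)
where Lᵢ(x) = Π_{j≠i} (x - xⱼ)/(xᵢ - xⱼ)

L_0(4.2) = (4.2 - 4)/(3 - 4) × (4.2 - 5)/(3 - 5) × (4.2 - 6)/(3 - 6) = -0.048000
L_1(4.2) = (4.2 - 3)/(4 - 3) × (4.2 - 5)/(4 - 5) × (4.2 - 6)/(4 - 6) = 0.864000
L_2(4.2) = (4.2 - 3)/(5 - 3) × (4.2 - 4)/(5 - 4) × (4.2 - 6)/(5 - 6) = 0.216000
L_3(4.2) = (4.2 - 3)/(6 - 3) × (4.2 - 4)/(6 - 4) × (4.2 - 5)/(6 - 5) = -0.032000

P(4.2) = (-2)×L_0(4.2) + (-15)×L_1(4.2) + 13×L_2(4.2) + 16×L_3(4.2)
P(4.2) = -10.568000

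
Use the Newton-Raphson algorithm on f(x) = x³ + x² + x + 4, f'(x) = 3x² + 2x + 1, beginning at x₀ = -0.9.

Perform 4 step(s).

f(x) = x³ + x² + x + 4
f'(x) = 3x² + 2x + 1
x₀ = -0.9

Newton-Raphson formula: x_{n+1} = x_n - f(x_n)/f'(x_n)

Iteration 1:
  f(-0.900000) = 3.181000
  f'(-0.900000) = 1.630000
  x_1 = -0.900000 - 3.181000/1.630000 = -2.851534
Iteration 2:
  f(-2.851534) = -13.906808
  f'(-2.851534) = 19.690667
  x_2 = -2.851534 - (-13.906808)/19.690667 = -2.145270
Iteration 3:
  f(-2.145270) = -3.416011
  f'(-2.145270) = 10.516008
  x_3 = -2.145270 - (-3.416011)/10.516008 = -1.820431
Iteration 4:
  f(-1.820431) = -0.539312
  f'(-1.820431) = 7.301043
  x_4 = -1.820431 - (-0.539312)/7.301043 = -1.746563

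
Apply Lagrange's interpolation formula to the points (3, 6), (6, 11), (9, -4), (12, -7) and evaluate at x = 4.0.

Lagrange interpolation formula:
P(x) = Σ yᵢ × Lᵢ(x)
where Lᵢ(x) = Π_{j≠i} (x - xⱼ)/(xᵢ - xⱼ)

L_0(4.0) = (4.0 - 6)/(3 - 6) × (4.0 - 9)/(3 - 9) × (4.0 - 12)/(3 - 12) = 0.493827
L_1(4.0) = (4.0 - 3)/(6 - 3) × (4.0 - 9)/(6 - 9) × (4.0 - 12)/(6 - 12) = 0.740741
L_2(4.0) = (4.0 - 3)/(9 - 3) × (4.0 - 6)/(9 - 6) × (4.0 - 12)/(9 - 12) = -0.296296
L_3(4.0) = (4.0 - 3)/(12 - 3) × (4.0 - 6)/(12 - 6) × (4.0 - 9)/(12 - 9) = 0.061728

P(4.0) = 6×L_0(4.0) + 11×L_1(4.0) + (-4)×L_2(4.0) + (-7)×L_3(4.0)
P(4.0) = 11.864198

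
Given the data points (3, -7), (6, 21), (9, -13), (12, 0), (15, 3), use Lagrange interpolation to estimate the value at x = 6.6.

Lagrange interpolation formula:
P(x) = Σ yᵢ × Lᵢ(x)
where Lᵢ(x) = Π_{j≠i} (x - xⱼ)/(xᵢ - xⱼ)

L_0(6.6) = (6.6 - 6)/(3 - 6) × (6.6 - 9)/(3 - 9) × (6.6 - 12)/(3 - 12) × (6.6 - 15)/(3 - 15) = -0.033600
L_1(6.6) = (6.6 - 3)/(6 - 3) × (6.6 - 9)/(6 - 9) × (6.6 - 12)/(6 - 12) × (6.6 - 15)/(6 - 15) = 0.806400
L_2(6.6) = (6.6 - 3)/(9 - 3) × (6.6 - 6)/(9 - 6) × (6.6 - 12)/(9 - 12) × (6.6 - 15)/(9 - 15) = 0.302400
L_3(6.6) = (6.6 - 3)/(12 - 3) × (6.6 - 6)/(12 - 6) × (6.6 - 9)/(12 - 9) × (6.6 - 15)/(12 - 15) = -0.089600
L_4(6.6) = (6.6 - 3)/(15 - 3) × (6.6 - 6)/(15 - 6) × (6.6 - 9)/(15 - 9) × (6.6 - 12)/(15 - 12) = 0.014400

P(6.6) = (-7)×L_0(6.6) + 21×L_1(6.6) + (-13)×L_2(6.6) + 0×L_3(6.6) + 3×L_4(6.6)
P(6.6) = 13.281600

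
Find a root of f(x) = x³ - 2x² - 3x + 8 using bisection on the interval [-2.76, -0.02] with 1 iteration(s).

f(x) = x³ - 2x² - 3x + 8
Initial interval: [-2.76, -0.02]

Iteration 1:
  c_1 = (-2.760000 + (-0.020000))/2 = -1.390000
  f(c_1) = f(-1.390000) = 5.620181
  f(a) × f(c) < 0, new interval: [-2.760000, -1.390000]

After 1 iteration(s), the approximation is c_1 = -1.390000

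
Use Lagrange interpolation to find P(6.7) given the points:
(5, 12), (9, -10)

Lagrange interpolation formula:
P(x) = Σ yᵢ × Lᵢ(x)
where Lᵢ(x) = Π_{j≠i} (x - xⱼ)/(xᵢ - xⱼ)

L_0(6.7) = (6.7 - 9)/(5 - 9) = 0.575000
L_1(6.7) = (6.7 - 5)/(9 - 5) = 0.425000

P(6.7) = 12×L_0(6.7) + (-10)×L_1(6.7)
P(6.7) = 2.650000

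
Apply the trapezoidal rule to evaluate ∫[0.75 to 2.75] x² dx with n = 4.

f(x) = x²
a = 0.75, b = 2.75, n = 4
h = (b - a)/n = 0.500000

Trapezoidal rule: (h/2)[f(x₀) + 2f(x₁) + 2f(x₂) + ... + f(xₙ)]

x_0 = 0.7500, f(x_0) = 0.562500, coefficient = 1
x_1 = 1.2500, f(x_1) = 1.562500, coefficient = 2
x_2 = 1.7500, f(x_2) = 3.062500, coefficient = 2
x_3 = 2.2500, f(x_3) = 5.062500, coefficient = 2
x_4 = 2.7500, f(x_4) = 7.562500, coefficient = 1

I ≈ (0.500000/2) × 27.500000 = 6.875000
Exact value: 6.791667
Error: 0.083333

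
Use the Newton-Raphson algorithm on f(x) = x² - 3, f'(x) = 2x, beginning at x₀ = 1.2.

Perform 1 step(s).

f(x) = x² - 3
f'(x) = 2x
x₀ = 1.2

Newton-Raphson formula: x_{n+1} = x_n - f(x_n)/f'(x_n)

Iteration 1:
  f(1.200000) = -1.560000
  f'(1.200000) = 2.400000
  x_1 = 1.200000 - (-1.560000)/2.400000 = 1.850000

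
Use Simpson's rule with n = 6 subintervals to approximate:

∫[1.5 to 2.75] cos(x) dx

f(x) = cos(x)
a = 1.5, b = 2.75, n = 6
h = (b - a)/n = 0.208333

Simpson's rule: (h/3)[f(x₀) + 4f(x₁) + 2f(x₂) + ... + f(xₙ)]

x_0 = 1.5000, f(x_0) = 0.070737, coefficient = 1
x_1 = 1.7083, f(x_1) = -0.137104, coefficient = 4
x_2 = 1.9167, f(x_2) = -0.339016, coefficient = 2
x_3 = 2.1250, f(x_3) = -0.526266, coefficient = 4
x_4 = 2.3333, f(x_4) = -0.690758, coefficient = 2
x_5 = 2.5417, f(x_5) = -0.825377, coefficient = 4
x_6 = 2.7500, f(x_6) = -0.924302, coefficient = 1

I ≈ (0.208333/3) × -8.868103 = -0.615840
Exact value: -0.615834
Error: 0.000006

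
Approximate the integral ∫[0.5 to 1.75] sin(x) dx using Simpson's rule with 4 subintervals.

f(x) = sin(x)
a = 0.5, b = 1.75, n = 4
h = (b - a)/n = 0.312500

Simpson's rule: (h/3)[f(x₀) + 4f(x₁) + 2f(x₂) + ... + f(xₙ)]

x_0 = 0.5000, f(x_0) = 0.479426, coefficient = 1
x_1 = 0.8125, f(x_1) = 0.726009, coefficient = 4
x_2 = 1.1250, f(x_2) = 0.902268, coefficient = 2
x_3 = 1.4375, f(x_3) = 0.991129, coefficient = 4
x_4 = 1.7500, f(x_4) = 0.983986, coefficient = 1

I ≈ (0.312500/3) × 10.136498 = 1.055885
Exact value: 1.055829
Error: 0.000057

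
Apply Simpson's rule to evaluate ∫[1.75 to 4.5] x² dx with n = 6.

f(x) = x²
a = 1.75, b = 4.5, n = 6
h = (b - a)/n = 0.458333

Simpson's rule: (h/3)[f(x₀) + 4f(x₁) + 2f(x₂) + ... + f(xₙ)]

x_0 = 1.7500, f(x_0) = 3.062500, coefficient = 1
x_1 = 2.2083, f(x_1) = 4.876736, coefficient = 4
x_2 = 2.6667, f(x_2) = 7.111111, coefficient = 2
x_3 = 3.1250, f(x_3) = 9.765625, coefficient = 4
x_4 = 3.5833, f(x_4) = 12.840278, coefficient = 2
x_5 = 4.0417, f(x_5) = 16.335069, coefficient = 4
x_6 = 4.5000, f(x_6) = 20.250000, coefficient = 1

I ≈ (0.458333/3) × 187.125000 = 28.588542
Exact value: 28.588542
Error: 0.000000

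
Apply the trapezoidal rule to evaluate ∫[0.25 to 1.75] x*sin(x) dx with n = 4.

f(x) = x*sin(x)
a = 0.25, b = 1.75, n = 4
h = (b - a)/n = 0.375000

Trapezoidal rule: (h/2)[f(x₀) + 2f(x₁) + 2f(x₂) + ... + f(xₙ)]

x_0 = 0.2500, f(x_0) = 0.061851, coefficient = 1
x_1 = 0.6250, f(x_1) = 0.365686, coefficient = 2
x_2 = 1.0000, f(x_2) = 0.841471, coefficient = 2
x_3 = 1.3750, f(x_3) = 1.348728, coefficient = 2
x_4 = 1.7500, f(x_4) = 1.721975, coefficient = 1

I ≈ (0.375000/2) × 6.895596 = 1.292924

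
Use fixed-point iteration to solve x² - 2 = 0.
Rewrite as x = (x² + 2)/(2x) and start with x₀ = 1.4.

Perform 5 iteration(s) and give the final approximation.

Equation: x² - 2 = 0
Fixed-point form: x = (x² + 2)/(2x)
x₀ = 1.4

x_1 = g(1.400000) = 1.414286
x_2 = g(1.414286) = 1.414214
x_3 = g(1.414214) = 1.414214
x_4 = g(1.414214) = 1.414214
x_5 = g(1.414214) = 1.414214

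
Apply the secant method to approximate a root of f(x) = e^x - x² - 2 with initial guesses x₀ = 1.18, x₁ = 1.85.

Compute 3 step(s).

f(x) = e^x - x² - 2
x₀ = 1.18, x₁ = 1.85

Secant formula: x_{n+1} = x_n - f(x_n)(x_n - x_{n-1})/(f(x_n) - f(x_{n-1}))

Iteration 1:
  f(1.180000) = -0.138026
  f(1.850000) = 0.937320
  x_2 = 1.850000 - 0.937320×(1.850000 - 1.180000)/(0.937320 - (-0.138026))
       = 1.265998
Iteration 2:
  f(1.850000) = 0.937320
  f(1.265998) = -0.056121
  x_3 = 1.265998 - (-0.056121)×(1.265998 - 1.850000)/(-0.056121 - 0.937320)
       = 1.298989
Iteration 3:
  f(1.265998) = -0.056121
  f(1.298989) = -0.021784
  x_4 = 1.298989 - (-0.021784)×(1.298989 - 1.265998)/(-0.021784 - (-0.056121))
       = 1.319919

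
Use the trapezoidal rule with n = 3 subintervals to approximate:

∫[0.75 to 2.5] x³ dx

f(x) = x³
a = 0.75, b = 2.5, n = 3
h = (b - a)/n = 0.583333

Trapezoidal rule: (h/2)[f(x₀) + 2f(x₁) + 2f(x₂) + ... + f(xₙ)]

x_0 = 0.7500, f(x_0) = 0.421875, coefficient = 1
x_1 = 1.3333, f(x_1) = 2.370370, coefficient = 2
x_2 = 1.9167, f(x_2) = 7.041088, coefficient = 2
x_3 = 2.5000, f(x_3) = 15.625000, coefficient = 1

I ≈ (0.583333/2) × 34.869792 = 10.170356
Exact value: 9.686523
Error: 0.483832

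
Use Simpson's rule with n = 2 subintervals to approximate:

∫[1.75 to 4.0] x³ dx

f(x) = x³
a = 1.75, b = 4.0, n = 2
h = (b - a)/n = 1.125000

Simpson's rule: (h/3)[f(x₀) + 4f(x₁) + 2f(x₂) + ... + f(xₙ)]

x_0 = 1.7500, f(x_0) = 5.359375, coefficient = 1
x_1 = 2.8750, f(x_1) = 23.763672, coefficient = 4
x_2 = 4.0000, f(x_2) = 64.000000, coefficient = 1

I ≈ (1.125000/3) × 164.414062 = 61.655273
Exact value: 61.655273
Error: 0.000000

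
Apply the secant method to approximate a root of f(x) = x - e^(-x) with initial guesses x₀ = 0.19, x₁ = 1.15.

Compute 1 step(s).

f(x) = x - e^(-x)
x₀ = 0.19, x₁ = 1.15

Secant formula: x_{n+1} = x_n - f(x_n)(x_n - x_{n-1})/(f(x_n) - f(x_{n-1}))

Iteration 1:
  f(0.190000) = -0.636959
  f(1.150000) = 0.833363
  x_2 = 1.150000 - 0.833363×(1.150000 - 0.190000)/(0.833363 - (-0.636959))
       = 0.605882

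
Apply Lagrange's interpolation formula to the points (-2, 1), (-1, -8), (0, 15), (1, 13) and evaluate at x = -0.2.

Lagrange interpolation formula:
P(x) = Σ yᵢ × Lᵢ(x)
where Lᵢ(x) = Π_{j≠i} (x - xⱼ)/(xᵢ - xⱼ)

L_0(-0.2) = (-0.2 - (-1))/(-2 - (-1)) × (-0.2 - 0)/(-2 - 0) × (-0.2 - 1)/(-2 - 1) = -0.032000
L_1(-0.2) = (-0.2 - (-2))/(-1 - (-2)) × (-0.2 - 0)/(-1 - 0) × (-0.2 - 1)/(-1 - 1) = 0.216000
L_2(-0.2) = (-0.2 - (-2))/(0 - (-2)) × (-0.2 - (-1))/(0 - (-1)) × (-0.2 - 1)/(0 - 1) = 0.864000
L_3(-0.2) = (-0.2 - (-2))/(1 - (-2)) × (-0.2 - (-1))/(1 - (-1)) × (-0.2 - 0)/(1 - 0) = -0.048000

P(-0.2) = 1×L_0(-0.2) + (-8)×L_1(-0.2) + 15×L_2(-0.2) + 13×L_3(-0.2)
P(-0.2) = 10.576000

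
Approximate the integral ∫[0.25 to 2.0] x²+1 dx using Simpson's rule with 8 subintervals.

f(x) = x²+1
a = 0.25, b = 2.0, n = 8
h = (b - a)/n = 0.218750

Simpson's rule: (h/3)[f(x₀) + 4f(x₁) + 2f(x₂) + ... + f(xₙ)]

x_0 = 0.2500, f(x_0) = 1.062500, coefficient = 1
x_1 = 0.4688, f(x_1) = 1.219727, coefficient = 4
x_2 = 0.6875, f(x_2) = 1.472656, coefficient = 2
x_3 = 0.9062, f(x_3) = 1.821289, coefficient = 4
x_4 = 1.1250, f(x_4) = 2.265625, coefficient = 2
x_5 = 1.3438, f(x_5) = 2.805664, coefficient = 4
x_6 = 1.5625, f(x_6) = 3.441406, coefficient = 2
x_7 = 1.7812, f(x_7) = 4.172852, coefficient = 4
x_8 = 2.0000, f(x_8) = 5.000000, coefficient = 1

I ≈ (0.218750/3) × 60.500000 = 4.411458
Exact value: 4.411458
Error: 0.000000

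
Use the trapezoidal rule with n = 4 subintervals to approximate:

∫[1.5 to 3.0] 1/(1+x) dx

f(x) = 1/(1+x)
a = 1.5, b = 3.0, n = 4
h = (b - a)/n = 0.375000

Trapezoidal rule: (h/2)[f(x₀) + 2f(x₁) + 2f(x₂) + ... + f(xₙ)]

x_0 = 1.5000, f(x_0) = 0.400000, coefficient = 1
x_1 = 1.8750, f(x_1) = 0.347826, coefficient = 2
x_2 = 2.2500, f(x_2) = 0.307692, coefficient = 2
x_3 = 2.6250, f(x_3) = 0.275862, coefficient = 2
x_4 = 3.0000, f(x_4) = 0.250000, coefficient = 1

I ≈ (0.375000/2) × 2.512761 = 0.471143
Exact value: 0.470004
Error: 0.001139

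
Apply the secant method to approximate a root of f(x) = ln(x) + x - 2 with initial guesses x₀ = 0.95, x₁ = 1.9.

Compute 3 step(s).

f(x) = ln(x) + x - 2
x₀ = 0.95, x₁ = 1.9

Secant formula: x_{n+1} = x_n - f(x_n)(x_n - x_{n-1})/(f(x_n) - f(x_{n-1}))

Iteration 1:
  f(0.950000) = -1.101293
  f(1.900000) = 0.541854
  x_2 = 1.900000 - 0.541854×(1.900000 - 0.950000)/(0.541854 - (-1.101293))
       = 1.586722
Iteration 2:
  f(1.900000) = 0.541854
  f(1.586722) = 0.048393
  x_3 = 1.586722 - 0.048393×(1.586722 - 1.900000)/(0.048393 - 0.541854)
       = 1.556000
Iteration 3:
  f(1.586722) = 0.048393
  f(1.556000) = -0.001882
  x_4 = 1.556000 - (-0.001882)×(1.556000 - 1.586722)/(-0.001882 - 0.048393)
       = 1.557150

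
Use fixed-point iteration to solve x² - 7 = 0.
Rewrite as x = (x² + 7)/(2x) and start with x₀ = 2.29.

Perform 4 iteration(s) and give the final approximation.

Equation: x² - 7 = 0
Fixed-point form: x = (x² + 7)/(2x)
x₀ = 2.29

x_1 = g(2.290000) = 2.673384
x_2 = g(2.673384) = 2.645894
x_3 = g(2.645894) = 2.645751
x_4 = g(2.645751) = 2.645751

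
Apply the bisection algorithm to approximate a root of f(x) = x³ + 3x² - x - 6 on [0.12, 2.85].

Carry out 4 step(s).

f(x) = x³ + 3x² - x - 6
Initial interval: [0.12, 2.85]

Iteration 1:
  c_1 = (0.120000 + 2.850000)/2 = 1.485000
  f(c_1) = f(1.485000) = 2.405434
  f(a) × f(c) < 0, new interval: [0.120000, 1.485000]
Iteration 2:
  c_2 = (0.120000 + 1.485000)/2 = 0.802500
  f(c_2) = f(0.802500) = -4.353666
  f(a) × f(c) ≥ 0, new interval: [0.802500, 1.485000]
Iteration 3:
  c_3 = (0.802500 + 1.485000)/2 = 1.143750
  f(c_3) = f(1.143750) = -1.723045
  f(a) × f(c) ≥ 0, new interval: [1.143750, 1.485000]
Iteration 4:
  c_4 = (1.143750 + 1.485000)/2 = 1.314375
  f(c_4) = f(1.314375) = 0.139060
  f(a) × f(c) < 0, new interval: [1.143750, 1.314375]

After 4 iteration(s), the approximation is c_4 = 1.314375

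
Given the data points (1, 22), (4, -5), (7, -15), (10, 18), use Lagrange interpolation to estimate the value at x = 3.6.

Lagrange interpolation formula:
P(x) = Σ yᵢ × Lᵢ(x)
where Lᵢ(x) = Π_{j≠i} (x - xⱼ)/(xᵢ - xⱼ)

L_0(3.6) = (3.6 - 4)/(1 - 4) × (3.6 - 7)/(1 - 7) × (3.6 - 10)/(1 - 10) = 0.053728
L_1(3.6) = (3.6 - 1)/(4 - 1) × (3.6 - 7)/(4 - 7) × (3.6 - 10)/(4 - 10) = 1.047704
L_2(3.6) = (3.6 - 1)/(7 - 1) × (3.6 - 4)/(7 - 4) × (3.6 - 10)/(7 - 10) = -0.123259
L_3(3.6) = (3.6 - 1)/(10 - 1) × (3.6 - 4)/(10 - 4) × (3.6 - 7)/(10 - 7) = 0.021827

P(3.6) = 22×L_0(3.6) + (-5)×L_1(3.6) + (-15)×L_2(3.6) + 18×L_3(3.6)
P(3.6) = -1.814716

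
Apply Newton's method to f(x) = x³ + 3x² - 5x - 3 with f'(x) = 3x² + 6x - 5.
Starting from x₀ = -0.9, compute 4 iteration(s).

f(x) = x³ + 3x² - 5x - 3
f'(x) = 3x² + 6x - 5
x₀ = -0.9

Newton-Raphson formula: x_{n+1} = x_n - f(x_n)/f'(x_n)

Iteration 1:
  f(-0.900000) = 3.201000
  f'(-0.900000) = -7.970000
  x_1 = -0.900000 - 3.201000/(-7.970000) = -0.498369
Iteration 2:
  f(-0.498369) = 0.113178
  f'(-0.498369) = -7.245099
  x_2 = -0.498369 - 0.113178/(-7.245099) = -0.482748
Iteration 3:
  f(-0.482748) = 0.000371
  f'(-0.482748) = -7.197350
  x_3 = -0.482748 - 0.000371/(-7.197350) = -0.482696
Iteration 4:
  f(-0.482696) = 0.000000
  f'(-0.482696) = -7.197190
  x_4 = -0.482696 - 0.000000/(-7.197190) = -0.482696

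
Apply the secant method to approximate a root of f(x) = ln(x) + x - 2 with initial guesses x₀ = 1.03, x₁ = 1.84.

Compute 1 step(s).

f(x) = ln(x) + x - 2
x₀ = 1.03, x₁ = 1.84

Secant formula: x_{n+1} = x_n - f(x_n)(x_n - x_{n-1})/(f(x_n) - f(x_{n-1}))

Iteration 1:
  f(1.030000) = -0.940441
  f(1.840000) = 0.449766
  x_2 = 1.840000 - 0.449766×(1.840000 - 1.030000)/(0.449766 - (-0.940441))
       = 1.577945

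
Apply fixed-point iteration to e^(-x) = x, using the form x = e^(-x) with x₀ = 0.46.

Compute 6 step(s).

Equation: e^(-x) = x
Fixed-point form: x = e^(-x)
x₀ = 0.46

x_1 = g(0.460000) = 0.631284
x_2 = g(0.631284) = 0.531909
x_3 = g(0.531909) = 0.587483
x_4 = g(0.587483) = 0.555724
x_5 = g(0.555724) = 0.573657
x_6 = g(0.573657) = 0.563461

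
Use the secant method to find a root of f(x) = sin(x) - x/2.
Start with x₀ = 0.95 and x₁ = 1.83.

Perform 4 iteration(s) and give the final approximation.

f(x) = sin(x) - x/2
x₀ = 0.95, x₁ = 1.83

Secant formula: x_{n+1} = x_n - f(x_n)(x_n - x_{n-1})/(f(x_n) - f(x_{n-1}))

Iteration 1:
  f(0.950000) = 0.338416
  f(1.830000) = 0.051594
  x_2 = 1.830000 - 0.051594×(1.830000 - 0.950000)/(0.051594 - 0.338416)
       = 1.988297
Iteration 2:
  f(1.830000) = 0.051594
  f(1.988297) = -0.080044
  x_3 = 1.988297 - (-0.080044)×(1.988297 - 1.830000)/(-0.080044 - 0.051594)
       = 1.892043
Iteration 3:
  f(1.988297) = -0.080044
  f(1.892043) = 0.002821
  x_4 = 1.892043 - 0.002821×(1.892043 - 1.988297)/(0.002821 - (-0.080044))
       = 1.895320
Iteration 4:
  f(1.892043) = 0.002821
  f(1.895320) = 0.000143
  x_5 = 1.895320 - 0.000143×(1.895320 - 1.892043)/(0.000143 - 0.002821)
       = 1.895495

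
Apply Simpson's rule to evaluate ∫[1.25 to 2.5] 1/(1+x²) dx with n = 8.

f(x) = 1/(1+x²)
a = 1.25, b = 2.5, n = 8
h = (b - a)/n = 0.156250

Simpson's rule: (h/3)[f(x₀) + 4f(x₁) + 2f(x₂) + ... + f(xₙ)]

x_0 = 1.2500, f(x_0) = 0.390244, coefficient = 1
x_1 = 1.4062, f(x_1) = 0.335848, coefficient = 4
x_2 = 1.5625, f(x_2) = 0.290579, coefficient = 2
x_3 = 1.7188, f(x_3) = 0.252902, coefficient = 4
x_4 = 1.8750, f(x_4) = 0.221453, coefficient = 2
x_5 = 2.0312, f(x_5) = 0.195085, coefficient = 4
x_6 = 2.1875, f(x_6) = 0.172856, coefficient = 2
x_7 = 2.3438, f(x_7) = 0.154008, coefficient = 4
x_8 = 2.5000, f(x_8) = 0.137931, coefficient = 1

I ≈ (0.156250/3) × 5.649322 = 0.294236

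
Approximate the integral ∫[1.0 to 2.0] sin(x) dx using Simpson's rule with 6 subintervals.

f(x) = sin(x)
a = 1.0, b = 2.0, n = 6
h = (b - a)/n = 0.166667

Simpson's rule: (h/3)[f(x₀) + 4f(x₁) + 2f(x₂) + ... + f(xₙ)]

x_0 = 1.0000, f(x_0) = 0.841471, coefficient = 1
x_1 = 1.1667, f(x_1) = 0.919445, coefficient = 4
x_2 = 1.3333, f(x_2) = 0.971938, coefficient = 2
x_3 = 1.5000, f(x_3) = 0.997495, coefficient = 4
x_4 = 1.6667, f(x_4) = 0.995408, coefficient = 2
x_5 = 1.8333, f(x_5) = 0.965735, coefficient = 4
x_6 = 2.0000, f(x_6) = 0.909297, coefficient = 1

I ≈ (0.166667/3) × 17.216159 = 0.956453
Exact value: 0.956449
Error: 0.000004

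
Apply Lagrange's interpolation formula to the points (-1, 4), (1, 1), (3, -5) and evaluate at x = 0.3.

Lagrange interpolation formula:
P(x) = Σ yᵢ × Lᵢ(x)
where Lᵢ(x) = Π_{j≠i} (x - xⱼ)/(xᵢ - xⱼ)

L_0(0.3) = (0.3 - 1)/(-1 - 1) × (0.3 - 3)/(-1 - 3) = 0.236250
L_1(0.3) = (0.3 - (-1))/(1 - (-1)) × (0.3 - 3)/(1 - 3) = 0.877500
L_2(0.3) = (0.3 - (-1))/(3 - (-1)) × (0.3 - 1)/(3 - 1) = -0.113750

P(0.3) = 4×L_0(0.3) + 1×L_1(0.3) + (-5)×L_2(0.3)
P(0.3) = 2.391250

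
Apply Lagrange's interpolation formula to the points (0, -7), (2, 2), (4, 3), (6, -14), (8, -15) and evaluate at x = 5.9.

Lagrange interpolation formula:
P(x) = Σ yᵢ × Lᵢ(x)
where Lᵢ(x) = Π_{j≠i} (x - xⱼ)/(xᵢ - xⱼ)

L_0(5.9) = (5.9 - 2)/(0 - 2) × (5.9 - 4)/(0 - 4) × (5.9 - 6)/(0 - 6) × (5.9 - 8)/(0 - 8) = 0.004052
L_1(5.9) = (5.9 - 0)/(2 - 0) × (5.9 - 4)/(2 - 4) × (5.9 - 6)/(2 - 6) × (5.9 - 8)/(2 - 8) = -0.024522
L_2(5.9) = (5.9 - 0)/(4 - 0) × (5.9 - 2)/(4 - 2) × (5.9 - 6)/(4 - 6) × (5.9 - 8)/(4 - 8) = 0.075502
L_3(5.9) = (5.9 - 0)/(6 - 0) × (5.9 - 2)/(6 - 2) × (5.9 - 4)/(6 - 4) × (5.9 - 8)/(6 - 8) = 0.956353
L_4(5.9) = (5.9 - 0)/(8 - 0) × (5.9 - 2)/(8 - 2) × (5.9 - 4)/(8 - 4) × (5.9 - 6)/(8 - 6) = -0.011385

P(5.9) = (-7)×L_0(5.9) + 2×L_1(5.9) + 3×L_2(5.9) + (-14)×L_3(5.9) + (-15)×L_4(5.9)
P(5.9) = -13.069072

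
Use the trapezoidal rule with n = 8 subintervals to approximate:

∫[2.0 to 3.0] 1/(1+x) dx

f(x) = 1/(1+x)
a = 2.0, b = 3.0, n = 8
h = (b - a)/n = 0.125000

Trapezoidal rule: (h/2)[f(x₀) + 2f(x₁) + 2f(x₂) + ... + f(xₙ)]

x_0 = 2.0000, f(x_0) = 0.333333, coefficient = 1
x_1 = 2.1250, f(x_1) = 0.320000, coefficient = 2
x_2 = 2.2500, f(x_2) = 0.307692, coefficient = 2
x_3 = 2.3750, f(x_3) = 0.296296, coefficient = 2
x_4 = 2.5000, f(x_4) = 0.285714, coefficient = 2
x_5 = 2.6250, f(x_5) = 0.275862, coefficient = 2
x_6 = 2.7500, f(x_6) = 0.266667, coefficient = 2
x_7 = 2.8750, f(x_7) = 0.258065, coefficient = 2
x_8 = 3.0000, f(x_8) = 0.250000, coefficient = 1

I ≈ (0.125000/2) × 4.603926 = 0.287745
Exact value: 0.287682
Error: 0.000063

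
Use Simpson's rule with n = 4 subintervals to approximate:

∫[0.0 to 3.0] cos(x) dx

f(x) = cos(x)
a = 0.0, b = 3.0, n = 4
h = (b - a)/n = 0.750000

Simpson's rule: (h/3)[f(x₀) + 4f(x₁) + 2f(x₂) + ... + f(xₙ)]

x_0 = 0.0000, f(x_0) = 1.000000, coefficient = 1
x_1 = 0.7500, f(x_1) = 0.731689, coefficient = 4
x_2 = 1.5000, f(x_2) = 0.070737, coefficient = 2
x_3 = 2.2500, f(x_3) = -0.628174, coefficient = 4
x_4 = 3.0000, f(x_4) = -0.989992, coefficient = 1

I ≈ (0.750000/3) × 0.565543 = 0.141386
Exact value: 0.141120
Error: 0.000266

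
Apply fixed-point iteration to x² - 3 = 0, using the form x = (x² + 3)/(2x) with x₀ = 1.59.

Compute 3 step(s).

Equation: x² - 3 = 0
Fixed-point form: x = (x² + 3)/(2x)
x₀ = 1.59

x_1 = g(1.590000) = 1.738396
x_2 = g(1.738396) = 1.732062
x_3 = g(1.732062) = 1.732051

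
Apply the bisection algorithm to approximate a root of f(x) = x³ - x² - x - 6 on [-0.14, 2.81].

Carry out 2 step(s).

f(x) = x³ - x² - x - 6
Initial interval: [-0.14, 2.81]

Iteration 1:
  c_1 = (-0.140000 + 2.810000)/2 = 1.335000
  f(c_1) = f(1.335000) = -6.737955
  f(a) × f(c) ≥ 0, new interval: [1.335000, 2.810000]
Iteration 2:
  c_2 = (1.335000 + 2.810000)/2 = 2.072500
  f(c_2) = f(2.072500) = -3.465838
  f(a) × f(c) ≥ 0, new interval: [2.072500, 2.810000]

After 2 iteration(s), the approximation is c_2 = 2.072500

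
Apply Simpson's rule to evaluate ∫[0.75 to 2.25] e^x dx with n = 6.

f(x) = e^x
a = 0.75, b = 2.25, n = 6
h = (b - a)/n = 0.250000

Simpson's rule: (h/3)[f(x₀) + 4f(x₁) + 2f(x₂) + ... + f(xₙ)]

x_0 = 0.7500, f(x_0) = 2.117000, coefficient = 1
x_1 = 1.0000, f(x_1) = 2.718282, coefficient = 4
x_2 = 1.2500, f(x_2) = 3.490343, coefficient = 2
x_3 = 1.5000, f(x_3) = 4.481689, coefficient = 4
x_4 = 1.7500, f(x_4) = 5.754603, coefficient = 2
x_5 = 2.0000, f(x_5) = 7.389056, coefficient = 4
x_6 = 2.2500, f(x_6) = 9.487736, coefficient = 1

I ≈ (0.250000/3) × 88.450735 = 7.370895
Exact value: 7.370736
Error: 0.000159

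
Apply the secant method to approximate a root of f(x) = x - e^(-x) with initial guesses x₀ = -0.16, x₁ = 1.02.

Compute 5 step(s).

f(x) = x - e^(-x)
x₀ = -0.16, x₁ = 1.02

Secant formula: x_{n+1} = x_n - f(x_n)(x_n - x_{n-1})/(f(x_n) - f(x_{n-1}))

Iteration 1:
  f(-0.160000) = -1.333511
  f(1.020000) = 0.659405
  x_2 = 1.020000 - 0.659405×(1.020000 - (-0.160000))/(0.659405 - (-1.333511))
       = 0.629568
Iteration 2:
  f(1.020000) = 0.659405
  f(0.629568) = 0.096746
  x_3 = 0.629568 - 0.096746×(0.629568 - 1.020000)/(0.096746 - 0.659405)
       = 0.562435
Iteration 3:
  f(0.629568) = 0.096746
  f(0.562435) = -0.007384
  x_4 = 0.562435 - (-0.007384)×(0.562435 - 0.629568)/(-0.007384 - 0.096746)
       = 0.567196
Iteration 4:
  f(0.562435) = -0.007384
  f(0.567196) = 0.000083
  x_5 = 0.567196 - 0.000083×(0.567196 - 0.562435)/(0.000083 - (-0.007384))
       = 0.567143
Iteration 5:
  f(0.567196) = 0.000083
  f(0.567143) = 0.000000
  x_6 = 0.567143 - 0.000000×(0.567143 - 0.567196)/(0.000000 - 0.000083)
       = 0.567143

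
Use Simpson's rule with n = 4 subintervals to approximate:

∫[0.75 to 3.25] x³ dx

f(x) = x³
a = 0.75, b = 3.25, n = 4
h = (b - a)/n = 0.625000

Simpson's rule: (h/3)[f(x₀) + 4f(x₁) + 2f(x₂) + ... + f(xₙ)]

x_0 = 0.7500, f(x_0) = 0.421875, coefficient = 1
x_1 = 1.3750, f(x_1) = 2.599609, coefficient = 4
x_2 = 2.0000, f(x_2) = 8.000000, coefficient = 2
x_3 = 2.6250, f(x_3) = 18.087891, coefficient = 4
x_4 = 3.2500, f(x_4) = 34.328125, coefficient = 1

I ≈ (0.625000/3) × 133.500000 = 27.812500
Exact value: 27.812500
Error: 0.000000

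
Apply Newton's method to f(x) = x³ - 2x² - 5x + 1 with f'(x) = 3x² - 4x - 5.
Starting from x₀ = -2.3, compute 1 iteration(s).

f(x) = x³ - 2x² - 5x + 1
f'(x) = 3x² - 4x - 5
x₀ = -2.3

Newton-Raphson formula: x_{n+1} = x_n - f(x_n)/f'(x_n)

Iteration 1:
  f(-2.300000) = -10.247000
  f'(-2.300000) = 20.070000
  x_1 = -2.300000 - (-10.247000)/20.070000 = -1.789437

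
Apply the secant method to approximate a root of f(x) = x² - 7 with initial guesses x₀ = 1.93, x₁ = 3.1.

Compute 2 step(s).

f(x) = x² - 7
x₀ = 1.93, x₁ = 3.1

Secant formula: x_{n+1} = x_n - f(x_n)(x_n - x_{n-1})/(f(x_n) - f(x_{n-1}))

Iteration 1:
  f(1.930000) = -3.275100
  f(3.100000) = 2.610000
  x_2 = 3.100000 - 2.610000×(3.100000 - 1.930000)/(2.610000 - (-3.275100))
       = 2.581113
Iteration 2:
  f(3.100000) = 2.610000
  f(2.581113) = -0.337854
  x_3 = 2.581113 - (-0.337854)×(2.581113 - 3.100000)/(-0.337854 - 2.610000)
       = 2.640583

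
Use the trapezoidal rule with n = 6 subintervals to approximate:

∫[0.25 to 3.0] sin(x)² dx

f(x) = sin(x)²
a = 0.25, b = 3.0, n = 6
h = (b - a)/n = 0.458333

Trapezoidal rule: (h/2)[f(x₀) + 2f(x₁) + 2f(x₂) + ... + f(xₙ)]

x_0 = 0.2500, f(x_0) = 0.061209, coefficient = 1
x_1 = 0.7083, f(x_1) = 0.423240, coefficient = 2
x_2 = 1.1667, f(x_2) = 0.845379, coefficient = 2
x_3 = 1.6250, f(x_3) = 0.997065, coefficient = 2
x_4 = 2.0833, f(x_4) = 0.759518, coefficient = 2
x_5 = 2.5417, f(x_5) = 0.318752, coefficient = 2
x_6 = 3.0000, f(x_6) = 0.019915, coefficient = 1

I ≈ (0.458333/2) × 6.769031 = 1.551236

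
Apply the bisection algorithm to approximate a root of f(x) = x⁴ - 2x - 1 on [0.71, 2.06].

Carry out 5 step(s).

f(x) = x⁴ - 2x - 1
Initial interval: [0.71, 2.06]

Iteration 1:
  c_1 = (0.710000 + 2.060000)/2 = 1.385000
  f(c_1) = f(1.385000) = -0.090413
  f(a) × f(c) ≥ 0, new interval: [1.385000, 2.060000]
Iteration 2:
  c_2 = (1.385000 + 2.060000)/2 = 1.722500
  f(c_2) = f(1.722500) = 4.358126
  f(a) × f(c) < 0, new interval: [1.385000, 1.722500]
Iteration 3:
  c_3 = (1.385000 + 1.722500)/2 = 1.553750
  f(c_3) = f(1.553750) = 1.720567
  f(a) × f(c) < 0, new interval: [1.385000, 1.553750]
Iteration 4:
  c_4 = (1.385000 + 1.553750)/2 = 1.469375
  f(c_4) = f(1.469375) = 0.722803
  f(a) × f(c) < 0, new interval: [1.385000, 1.469375]
Iteration 5:
  c_5 = (1.385000 + 1.469375)/2 = 1.427188
  f(c_5) = f(1.427188) = 0.294441
  f(a) × f(c) < 0, new interval: [1.385000, 1.427188]

After 5 iteration(s), the approximation is c_5 = 1.427188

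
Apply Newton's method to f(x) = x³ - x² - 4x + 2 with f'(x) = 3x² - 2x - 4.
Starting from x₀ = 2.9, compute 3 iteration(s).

f(x) = x³ - x² - 4x + 2
f'(x) = 3x² - 2x - 4
x₀ = 2.9

Newton-Raphson formula: x_{n+1} = x_n - f(x_n)/f'(x_n)

Iteration 1:
  f(2.900000) = 6.379000
  f'(2.900000) = 15.430000
  x_1 = 2.900000 - 6.379000/15.430000 = 2.486585
Iteration 2:
  f(2.486585) = 1.245367
  f'(2.486585) = 9.576139
  x_2 = 2.486585 - 1.245367/9.576139 = 2.356536
Iteration 3:
  f(2.356536) = 0.107053
  f'(2.356536) = 7.946709
  x_3 = 2.356536 - 0.107053/7.946709 = 2.343064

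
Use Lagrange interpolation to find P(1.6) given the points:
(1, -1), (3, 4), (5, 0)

Lagrange interpolation formula:
P(x) = Σ yᵢ × Lᵢ(x)
where Lᵢ(x) = Π_{j≠i} (x - xⱼ)/(xᵢ - xⱼ)

L_0(1.6) = (1.6 - 3)/(1 - 3) × (1.6 - 5)/(1 - 5) = 0.595000
L_1(1.6) = (1.6 - 1)/(3 - 1) × (1.6 - 5)/(3 - 5) = 0.510000
L_2(1.6) = (1.6 - 1)/(5 - 1) × (1.6 - 3)/(5 - 3) = -0.105000

P(1.6) = (-1)×L_0(1.6) + 4×L_1(1.6) + 0×L_2(1.6)
P(1.6) = 1.445000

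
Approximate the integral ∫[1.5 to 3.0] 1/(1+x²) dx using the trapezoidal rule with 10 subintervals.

f(x) = 1/(1+x²)
a = 1.5, b = 3.0, n = 10
h = (b - a)/n = 0.150000

Trapezoidal rule: (h/2)[f(x₀) + 2f(x₁) + 2f(x₂) + ... + f(xₙ)]

x_0 = 1.5000, f(x_0) = 0.307692, coefficient = 1
x_1 = 1.6500, f(x_1) = 0.268637, coefficient = 2
x_2 = 1.8000, f(x_2) = 0.235849, coefficient = 2
x_3 = 1.9500, f(x_3) = 0.208225, coefficient = 2
x_4 = 2.1000, f(x_4) = 0.184843, coefficient = 2
x_5 = 2.2500, f(x_5) = 0.164948, coefficient = 2
x_6 = 2.4000, f(x_6) = 0.147929, coefficient = 2
x_7 = 2.5500, f(x_7) = 0.133289, coefficient = 2
x_8 = 2.7000, f(x_8) = 0.120627, coefficient = 2
x_9 = 2.8500, f(x_9) = 0.109619, coefficient = 2
x_10 = 3.0000, f(x_10) = 0.100000, coefficient = 1

I ≈ (0.150000/2) × 3.555625 = 0.266672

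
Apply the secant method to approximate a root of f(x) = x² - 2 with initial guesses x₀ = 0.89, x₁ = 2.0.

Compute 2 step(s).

f(x) = x² - 2
x₀ = 0.89, x₁ = 2.0

Secant formula: x_{n+1} = x_n - f(x_n)(x_n - x_{n-1})/(f(x_n) - f(x_{n-1}))

Iteration 1:
  f(0.890000) = -1.207900
  f(2.000000) = 2.000000
  x_2 = 2.000000 - 2.000000×(2.000000 - 0.890000)/(2.000000 - (-1.207900))
       = 1.307958
Iteration 2:
  f(2.000000) = 2.000000
  f(1.307958) = -0.289245
  x_3 = 1.307958 - (-0.289245)×(1.307958 - 2.000000)/(-0.289245 - 2.000000)
       = 1.395397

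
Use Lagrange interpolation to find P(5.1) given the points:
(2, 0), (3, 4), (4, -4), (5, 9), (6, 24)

Lagrange interpolation formula:
P(x) = Σ yᵢ × Lᵢ(x)
where Lᵢ(x) = Π_{j≠i} (x - xⱼ)/(xᵢ - xⱼ)

L_0(5.1) = (5.1 - 3)/(2 - 3) × (5.1 - 4)/(2 - 4) × (5.1 - 5)/(2 - 5) × (5.1 - 6)/(2 - 6) = -0.008662
L_1(5.1) = (5.1 - 2)/(3 - 2) × (5.1 - 4)/(3 - 4) × (5.1 - 5)/(3 - 5) × (5.1 - 6)/(3 - 6) = 0.051150
L_2(5.1) = (5.1 - 2)/(4 - 2) × (5.1 - 3)/(4 - 3) × (5.1 - 5)/(4 - 5) × (5.1 - 6)/(4 - 6) = -0.146475
L_3(5.1) = (5.1 - 2)/(5 - 2) × (5.1 - 3)/(5 - 3) × (5.1 - 4)/(5 - 4) × (5.1 - 6)/(5 - 6) = 1.074150
L_4(5.1) = (5.1 - 2)/(6 - 2) × (5.1 - 3)/(6 - 3) × (5.1 - 4)/(6 - 4) × (5.1 - 5)/(6 - 5) = 0.029837

P(5.1) = 0×L_0(5.1) + 4×L_1(5.1) + (-4)×L_2(5.1) + 9×L_3(5.1) + 24×L_4(5.1)
P(5.1) = 11.173950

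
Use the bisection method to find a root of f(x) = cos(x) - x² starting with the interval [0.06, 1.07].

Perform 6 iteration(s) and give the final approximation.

f(x) = cos(x) - x²
Initial interval: [0.06, 1.07]

Iteration 1:
  c_1 = (0.060000 + 1.070000)/2 = 0.565000
  f(c_1) = f(0.565000) = 0.525364
  f(a) × f(c) ≥ 0, new interval: [0.565000, 1.070000]
Iteration 2:
  c_2 = (0.565000 + 1.070000)/2 = 0.817500
  f(c_2) = f(0.817500) = 0.015741
  f(a) × f(c) ≥ 0, new interval: [0.817500, 1.070000]
Iteration 3:
  c_3 = (0.817500 + 1.070000)/2 = 0.943750
  f(c_3) = f(0.943750) = -0.303909
  f(a) × f(c) < 0, new interval: [0.817500, 0.943750]
Iteration 4:
  c_4 = (0.817500 + 0.943750)/2 = 0.880625
  f(c_4) = f(0.880625) = -0.138831
  f(a) × f(c) < 0, new interval: [0.817500, 0.880625]
Iteration 5:
  c_5 = (0.817500 + 0.880625)/2 = 0.849063
  f(c_5) = f(0.849063) = -0.060220
  f(a) × f(c) < 0, new interval: [0.817500, 0.849063]
Iteration 6:
  c_6 = (0.817500 + 0.849063)/2 = 0.833281
  f(c_6) = f(0.833281) = -0.021907
  f(a) × f(c) < 0, new interval: [0.817500, 0.833281]

After 6 iteration(s), the approximation is c_6 = 0.833281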